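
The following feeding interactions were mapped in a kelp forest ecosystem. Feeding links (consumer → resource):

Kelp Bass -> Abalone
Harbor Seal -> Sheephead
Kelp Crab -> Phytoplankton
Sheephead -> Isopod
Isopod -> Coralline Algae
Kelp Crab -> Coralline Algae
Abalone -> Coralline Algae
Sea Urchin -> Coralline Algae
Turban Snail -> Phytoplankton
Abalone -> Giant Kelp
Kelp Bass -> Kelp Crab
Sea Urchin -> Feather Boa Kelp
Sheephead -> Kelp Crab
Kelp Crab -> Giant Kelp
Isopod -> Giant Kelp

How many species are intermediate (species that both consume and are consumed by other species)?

Intermediate species (has both prey and predators): Isopod, Abalone, Kelp Crab, Sheephead.
Count: 4.

4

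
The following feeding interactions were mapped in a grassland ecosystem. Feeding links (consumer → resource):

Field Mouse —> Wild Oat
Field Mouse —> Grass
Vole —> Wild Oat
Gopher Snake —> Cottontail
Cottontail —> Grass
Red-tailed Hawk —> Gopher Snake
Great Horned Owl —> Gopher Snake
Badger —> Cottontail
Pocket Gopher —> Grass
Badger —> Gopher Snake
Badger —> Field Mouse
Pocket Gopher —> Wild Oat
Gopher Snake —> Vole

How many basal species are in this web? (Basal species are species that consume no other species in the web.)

2

Basal species (no prey listed): Wild Oat, Grass.
Count: 2.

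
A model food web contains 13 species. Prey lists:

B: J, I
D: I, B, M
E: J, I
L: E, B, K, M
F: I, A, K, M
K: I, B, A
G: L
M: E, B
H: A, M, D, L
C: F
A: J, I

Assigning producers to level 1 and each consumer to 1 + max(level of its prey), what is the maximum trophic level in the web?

Producers (level 1): J, I.
J → B → K → F → C gives C level 5.
No species has a prey at level 5, so no species reaches level 6.

5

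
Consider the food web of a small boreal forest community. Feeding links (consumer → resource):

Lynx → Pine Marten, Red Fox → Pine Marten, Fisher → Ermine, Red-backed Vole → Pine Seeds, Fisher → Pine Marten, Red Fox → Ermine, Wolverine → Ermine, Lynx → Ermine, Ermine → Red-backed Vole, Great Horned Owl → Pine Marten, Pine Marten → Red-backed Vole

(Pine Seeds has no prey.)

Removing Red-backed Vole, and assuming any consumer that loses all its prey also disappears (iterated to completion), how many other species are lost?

7

Remove Red-backed Vole.
Round 1: Pine Marten (all prey gone), Ermine (all prey gone) → extinct.
Round 2: Red Fox (all prey gone), Great Horned Owl (all prey gone), Lynx (all prey gone), Wolverine (all prey gone), Fisher (all prey gone) → extinct.
No further losses. Total secondary extinctions: 7.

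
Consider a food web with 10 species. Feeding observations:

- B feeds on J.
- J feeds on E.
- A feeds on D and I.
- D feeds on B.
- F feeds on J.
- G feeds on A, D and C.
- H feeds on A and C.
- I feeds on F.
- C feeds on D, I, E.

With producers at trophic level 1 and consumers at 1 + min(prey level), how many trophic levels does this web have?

5

Producers (level 1): E.
Following each consumer down to its lowest-level prey: E → J → B → D → A (levels 1 through 5).
All prey of A (D 4, I 4) are at level 4 or above, so A is at level 1 + 4 = 5.
Every consumer has at least one prey at level 4 or below, so none exceeds level 5.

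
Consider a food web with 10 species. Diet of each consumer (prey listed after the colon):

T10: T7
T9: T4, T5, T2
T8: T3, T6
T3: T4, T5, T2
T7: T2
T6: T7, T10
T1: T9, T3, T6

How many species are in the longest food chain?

5 species

One longest chain: T2 → T7 → T10 → T6 → T8.
It has 5 species and 4 links.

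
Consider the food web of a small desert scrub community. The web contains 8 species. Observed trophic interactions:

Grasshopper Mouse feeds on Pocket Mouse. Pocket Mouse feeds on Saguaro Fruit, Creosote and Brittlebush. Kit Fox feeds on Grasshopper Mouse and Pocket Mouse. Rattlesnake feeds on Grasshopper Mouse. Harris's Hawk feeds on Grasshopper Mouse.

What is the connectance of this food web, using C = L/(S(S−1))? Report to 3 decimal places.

The web has S = 8 species and L = 8 feeding links.
C = L / (S(S−1)) = 8 / 56 = 0.1429 ≈ 0.143.

C = 0.143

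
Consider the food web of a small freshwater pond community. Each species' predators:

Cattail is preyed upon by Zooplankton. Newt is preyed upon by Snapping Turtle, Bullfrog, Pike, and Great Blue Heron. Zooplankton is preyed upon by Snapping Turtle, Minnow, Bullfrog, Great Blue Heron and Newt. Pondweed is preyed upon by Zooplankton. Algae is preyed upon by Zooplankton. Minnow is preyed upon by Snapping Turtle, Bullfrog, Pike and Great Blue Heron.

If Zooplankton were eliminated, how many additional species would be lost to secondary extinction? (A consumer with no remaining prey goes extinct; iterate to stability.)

Remove Zooplankton.
Round 1: Minnow (all prey gone), Newt (all prey gone) → extinct.
Round 2: Pike (all prey gone), Great Blue Heron (all prey gone), Snapping Turtle (all prey gone), Bullfrog (all prey gone) → extinct.
No further losses. Total secondary extinctions: 6.

6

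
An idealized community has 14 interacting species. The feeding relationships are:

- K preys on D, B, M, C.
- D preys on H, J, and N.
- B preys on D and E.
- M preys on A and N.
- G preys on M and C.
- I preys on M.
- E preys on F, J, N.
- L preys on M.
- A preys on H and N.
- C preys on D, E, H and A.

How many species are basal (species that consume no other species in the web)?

Basal species (no prey listed): F, H, J, N.
Count: 4.

4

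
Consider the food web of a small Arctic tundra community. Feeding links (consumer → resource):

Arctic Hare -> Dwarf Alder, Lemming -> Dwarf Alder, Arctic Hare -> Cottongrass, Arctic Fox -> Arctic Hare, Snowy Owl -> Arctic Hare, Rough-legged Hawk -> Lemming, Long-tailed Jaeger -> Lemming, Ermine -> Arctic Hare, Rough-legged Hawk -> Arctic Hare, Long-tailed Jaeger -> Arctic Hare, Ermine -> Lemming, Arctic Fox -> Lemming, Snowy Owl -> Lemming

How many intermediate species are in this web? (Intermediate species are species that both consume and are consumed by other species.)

2

Intermediate species (has both prey and predators): Lemming, Arctic Hare.
Count: 2.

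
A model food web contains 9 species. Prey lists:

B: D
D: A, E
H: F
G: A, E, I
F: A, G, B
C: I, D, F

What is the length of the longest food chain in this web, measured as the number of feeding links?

4 links

One longest chain: A → D → B → F → C.
It has 5 species and 4 links.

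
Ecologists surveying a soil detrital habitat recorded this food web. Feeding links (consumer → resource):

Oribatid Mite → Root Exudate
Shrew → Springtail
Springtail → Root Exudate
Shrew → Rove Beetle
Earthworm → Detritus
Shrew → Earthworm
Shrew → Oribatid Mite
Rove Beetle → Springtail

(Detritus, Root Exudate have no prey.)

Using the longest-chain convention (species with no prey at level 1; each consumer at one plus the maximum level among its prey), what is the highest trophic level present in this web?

Basal resources (level 1): Detritus, Root Exudate.
Root Exudate → Springtail → Rove Beetle → Shrew gives Shrew level 4.
No species has a prey at level 4, so no species reaches level 5.

4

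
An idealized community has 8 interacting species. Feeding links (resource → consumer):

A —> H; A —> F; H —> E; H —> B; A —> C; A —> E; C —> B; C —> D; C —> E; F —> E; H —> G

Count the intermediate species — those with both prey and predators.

3

Intermediate species (has both prey and predators): C, H, F.
Count: 3.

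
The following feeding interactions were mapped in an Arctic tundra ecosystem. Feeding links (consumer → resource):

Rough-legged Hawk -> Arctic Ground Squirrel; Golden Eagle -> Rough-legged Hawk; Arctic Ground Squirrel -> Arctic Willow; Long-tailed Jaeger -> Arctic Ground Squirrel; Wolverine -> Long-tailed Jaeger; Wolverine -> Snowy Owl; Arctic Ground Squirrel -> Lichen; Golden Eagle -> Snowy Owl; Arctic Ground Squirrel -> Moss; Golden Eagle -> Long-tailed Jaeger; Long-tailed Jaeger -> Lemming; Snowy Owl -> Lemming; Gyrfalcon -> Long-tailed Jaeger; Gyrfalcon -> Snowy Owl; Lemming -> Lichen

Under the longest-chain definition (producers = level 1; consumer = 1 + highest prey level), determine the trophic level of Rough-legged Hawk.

Trophic level 3

Moss is a producer → level 1.
Arctic Ground Squirrel eats Moss (level 1); other prey at levels: Lichen 1, Arctic Willow 1 → level 2.
Rough-legged Hawk eats Arctic Ground Squirrel → level 3.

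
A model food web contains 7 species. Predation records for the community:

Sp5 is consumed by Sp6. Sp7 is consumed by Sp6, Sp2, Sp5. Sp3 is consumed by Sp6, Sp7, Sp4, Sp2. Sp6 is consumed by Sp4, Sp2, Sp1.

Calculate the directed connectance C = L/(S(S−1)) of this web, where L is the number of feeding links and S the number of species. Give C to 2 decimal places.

C = 0.26

The web has S = 7 species and L = 11 feeding links.
C = L / (S(S−1)) = 11 / 42 = 0.2619 ≈ 0.26.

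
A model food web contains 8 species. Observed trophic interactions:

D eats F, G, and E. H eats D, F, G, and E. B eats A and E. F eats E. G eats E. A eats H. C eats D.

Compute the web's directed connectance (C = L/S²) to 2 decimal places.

The web has S = 8 species and L = 13 feeding links.
C = L / S² = 13 / 64 = 0.2031 ≈ 0.20.

C = 0.20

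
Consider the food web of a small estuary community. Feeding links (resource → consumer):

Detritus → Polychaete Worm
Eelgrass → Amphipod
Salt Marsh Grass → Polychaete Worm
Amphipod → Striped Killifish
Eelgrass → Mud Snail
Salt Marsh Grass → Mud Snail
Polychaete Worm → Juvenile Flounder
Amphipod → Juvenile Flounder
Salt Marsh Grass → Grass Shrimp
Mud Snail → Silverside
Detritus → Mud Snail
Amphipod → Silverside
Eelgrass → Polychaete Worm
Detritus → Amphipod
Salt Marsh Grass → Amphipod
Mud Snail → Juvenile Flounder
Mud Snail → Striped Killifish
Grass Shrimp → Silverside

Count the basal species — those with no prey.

3

Basal species (no prey listed): Salt Marsh Grass, Detritus, Eelgrass.
Count: 3.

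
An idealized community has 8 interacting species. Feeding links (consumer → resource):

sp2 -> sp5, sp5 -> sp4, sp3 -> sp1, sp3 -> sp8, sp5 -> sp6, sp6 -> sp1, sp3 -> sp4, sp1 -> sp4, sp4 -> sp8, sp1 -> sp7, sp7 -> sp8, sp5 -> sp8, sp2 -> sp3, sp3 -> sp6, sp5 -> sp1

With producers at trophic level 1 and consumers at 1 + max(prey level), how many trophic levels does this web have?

6

Producers (level 1): sp8.
sp8 → sp4 → sp1 → sp6 → sp5 → sp2 gives sp2 level 6.
No species has a prey at level 6, so no species reaches level 7.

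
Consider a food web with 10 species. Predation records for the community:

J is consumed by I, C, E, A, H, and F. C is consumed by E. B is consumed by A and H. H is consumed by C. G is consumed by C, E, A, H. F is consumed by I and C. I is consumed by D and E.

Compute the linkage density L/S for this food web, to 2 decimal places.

There are L = 18 links among S = 10 species.
L/S = 18/10 = 1.8000 ≈ 1.80.

L/S = 1.80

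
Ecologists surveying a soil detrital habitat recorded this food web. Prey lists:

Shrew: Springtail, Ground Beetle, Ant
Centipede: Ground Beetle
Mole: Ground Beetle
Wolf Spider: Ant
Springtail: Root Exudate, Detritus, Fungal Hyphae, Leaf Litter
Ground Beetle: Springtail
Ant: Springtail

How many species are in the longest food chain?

4 species

One longest chain: Root Exudate → Springtail → Ground Beetle → Centipede.
It has 4 species and 3 links.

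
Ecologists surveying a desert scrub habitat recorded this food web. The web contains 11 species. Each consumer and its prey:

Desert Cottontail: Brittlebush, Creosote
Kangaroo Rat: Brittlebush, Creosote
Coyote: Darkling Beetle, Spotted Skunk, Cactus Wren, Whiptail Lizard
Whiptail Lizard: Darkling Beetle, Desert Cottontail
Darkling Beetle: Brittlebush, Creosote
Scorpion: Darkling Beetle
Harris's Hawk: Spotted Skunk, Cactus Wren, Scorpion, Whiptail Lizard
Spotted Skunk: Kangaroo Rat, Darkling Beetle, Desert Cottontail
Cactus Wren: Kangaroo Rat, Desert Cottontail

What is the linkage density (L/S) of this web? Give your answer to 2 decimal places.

L/S = 2.00

There are L = 22 links among S = 11 species.
L/S = 22/11 = 2.0000 ≈ 2.00.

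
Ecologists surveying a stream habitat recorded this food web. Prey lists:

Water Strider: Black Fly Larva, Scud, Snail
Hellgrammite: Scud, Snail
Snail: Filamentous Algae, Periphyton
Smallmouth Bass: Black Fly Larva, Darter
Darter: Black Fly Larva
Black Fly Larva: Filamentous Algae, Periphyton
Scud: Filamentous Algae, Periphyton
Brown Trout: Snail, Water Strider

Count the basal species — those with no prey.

Basal species (no prey listed): Filamentous Algae, Periphyton.
Count: 2.

2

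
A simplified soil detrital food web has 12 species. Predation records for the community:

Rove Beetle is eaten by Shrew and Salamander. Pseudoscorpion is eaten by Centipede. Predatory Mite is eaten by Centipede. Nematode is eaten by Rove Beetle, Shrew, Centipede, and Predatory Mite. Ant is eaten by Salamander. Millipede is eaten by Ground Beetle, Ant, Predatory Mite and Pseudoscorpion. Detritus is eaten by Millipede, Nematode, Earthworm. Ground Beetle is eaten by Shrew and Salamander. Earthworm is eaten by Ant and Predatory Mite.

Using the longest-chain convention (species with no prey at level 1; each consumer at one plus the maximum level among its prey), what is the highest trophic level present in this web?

Basal resources (level 1): Detritus.
Detritus → Millipede → Ground Beetle → Shrew gives Shrew level 4.
No species has a prey at level 4, so no species reaches level 5.

4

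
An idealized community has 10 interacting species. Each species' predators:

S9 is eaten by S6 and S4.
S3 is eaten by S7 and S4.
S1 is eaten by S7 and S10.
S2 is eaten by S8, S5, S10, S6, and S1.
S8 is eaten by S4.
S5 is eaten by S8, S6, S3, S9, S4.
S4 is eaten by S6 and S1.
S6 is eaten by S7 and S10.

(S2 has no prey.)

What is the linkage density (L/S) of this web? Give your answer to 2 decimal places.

L/S = 2.10

There are L = 21 links among S = 10 species.
L/S = 21/10 = 2.1000 ≈ 2.10.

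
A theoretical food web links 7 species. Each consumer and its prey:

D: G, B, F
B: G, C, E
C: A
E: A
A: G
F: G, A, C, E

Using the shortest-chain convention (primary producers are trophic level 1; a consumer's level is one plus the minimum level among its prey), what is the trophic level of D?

G is a producer → level 1.
D eats G → level 2.

Trophic level 2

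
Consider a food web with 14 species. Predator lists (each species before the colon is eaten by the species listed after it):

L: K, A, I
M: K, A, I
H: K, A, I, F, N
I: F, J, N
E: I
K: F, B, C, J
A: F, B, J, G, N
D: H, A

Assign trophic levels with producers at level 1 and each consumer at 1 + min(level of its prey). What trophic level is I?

M is a producer → level 1.
I eats M → level 2.

Trophic level 2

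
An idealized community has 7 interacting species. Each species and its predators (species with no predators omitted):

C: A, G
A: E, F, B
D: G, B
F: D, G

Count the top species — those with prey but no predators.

3

Top species (has prey, but nothing eats it): E, G, B.
Count: 3.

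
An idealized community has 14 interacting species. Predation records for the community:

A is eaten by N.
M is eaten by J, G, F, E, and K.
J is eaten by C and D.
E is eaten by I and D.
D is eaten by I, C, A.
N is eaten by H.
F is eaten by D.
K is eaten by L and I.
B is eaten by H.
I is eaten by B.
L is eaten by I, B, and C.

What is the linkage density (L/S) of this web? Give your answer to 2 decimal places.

There are L = 22 links among S = 14 species.
L/S = 22/14 = 1.5714 ≈ 1.57.

L/S = 1.57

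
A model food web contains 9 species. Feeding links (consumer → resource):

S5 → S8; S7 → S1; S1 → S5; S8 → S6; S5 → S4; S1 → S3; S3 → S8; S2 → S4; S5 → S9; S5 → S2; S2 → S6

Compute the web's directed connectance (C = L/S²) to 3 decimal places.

C = 0.136

The web has S = 9 species and L = 11 feeding links.
C = L / S² = 11 / 81 = 0.1358 ≈ 0.136.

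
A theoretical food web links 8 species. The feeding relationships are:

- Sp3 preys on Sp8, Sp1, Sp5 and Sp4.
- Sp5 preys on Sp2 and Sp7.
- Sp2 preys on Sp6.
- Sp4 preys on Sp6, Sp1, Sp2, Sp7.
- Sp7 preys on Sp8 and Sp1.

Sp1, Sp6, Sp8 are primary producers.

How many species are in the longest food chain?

One longest chain: Sp6 → Sp2 → Sp5 → Sp3.
It has 4 species and 3 links.

4 species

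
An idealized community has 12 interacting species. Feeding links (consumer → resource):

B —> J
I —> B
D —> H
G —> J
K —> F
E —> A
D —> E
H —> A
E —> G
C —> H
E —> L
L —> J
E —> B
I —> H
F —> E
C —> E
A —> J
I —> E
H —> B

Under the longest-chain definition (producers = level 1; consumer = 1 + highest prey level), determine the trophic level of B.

J is a producer → level 1.
B eats J → level 2.

Trophic level 2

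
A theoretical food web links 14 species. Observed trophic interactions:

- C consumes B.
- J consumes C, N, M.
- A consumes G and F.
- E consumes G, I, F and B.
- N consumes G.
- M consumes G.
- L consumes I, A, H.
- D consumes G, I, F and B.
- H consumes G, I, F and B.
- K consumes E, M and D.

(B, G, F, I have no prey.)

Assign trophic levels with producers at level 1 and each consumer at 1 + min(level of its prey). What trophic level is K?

G is a producer → level 1.
M eats G → level 2.
K eats M → level 3.
No prey of K is below level 2, so 3 is the minimum.

Trophic level 3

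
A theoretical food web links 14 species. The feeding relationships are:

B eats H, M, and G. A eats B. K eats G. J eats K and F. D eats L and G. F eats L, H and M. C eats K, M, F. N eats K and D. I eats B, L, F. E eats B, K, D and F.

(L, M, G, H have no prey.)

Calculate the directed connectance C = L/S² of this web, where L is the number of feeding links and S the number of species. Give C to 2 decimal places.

C = 0.12

The web has S = 14 species and L = 24 feeding links.
C = L / S² = 24 / 196 = 0.1224 ≈ 0.12.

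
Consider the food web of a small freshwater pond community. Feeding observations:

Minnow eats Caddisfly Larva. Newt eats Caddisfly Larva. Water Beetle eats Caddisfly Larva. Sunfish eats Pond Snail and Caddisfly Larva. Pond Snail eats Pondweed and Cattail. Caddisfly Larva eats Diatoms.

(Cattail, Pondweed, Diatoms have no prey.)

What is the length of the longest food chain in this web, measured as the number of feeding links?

One longest chain: Diatoms → Caddisfly Larva → Newt.
It has 3 species and 2 links.

2 links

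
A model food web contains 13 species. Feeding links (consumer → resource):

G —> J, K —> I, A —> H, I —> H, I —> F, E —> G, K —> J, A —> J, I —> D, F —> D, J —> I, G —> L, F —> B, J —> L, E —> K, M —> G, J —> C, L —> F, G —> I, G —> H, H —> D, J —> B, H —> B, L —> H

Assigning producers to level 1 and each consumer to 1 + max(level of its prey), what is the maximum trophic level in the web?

6

Producers (level 1): D, B, C.
D → F → I → J → G → E gives E level 6.
No species has a prey at level 6, so no species reaches level 7.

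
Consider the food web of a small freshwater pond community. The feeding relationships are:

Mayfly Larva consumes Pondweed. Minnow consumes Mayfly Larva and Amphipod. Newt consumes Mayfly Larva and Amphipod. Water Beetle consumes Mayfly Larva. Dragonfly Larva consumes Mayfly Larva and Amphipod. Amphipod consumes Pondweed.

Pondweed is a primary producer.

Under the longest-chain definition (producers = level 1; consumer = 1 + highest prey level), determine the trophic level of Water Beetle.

Pondweed is a producer → level 1.
Mayfly Larva eats Pondweed → level 2.
Water Beetle eats Mayfly Larva → level 3.

Trophic level 3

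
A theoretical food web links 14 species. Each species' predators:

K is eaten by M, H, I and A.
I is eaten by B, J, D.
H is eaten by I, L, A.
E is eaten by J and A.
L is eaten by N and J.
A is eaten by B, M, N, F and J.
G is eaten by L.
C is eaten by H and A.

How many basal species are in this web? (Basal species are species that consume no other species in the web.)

Basal species (no prey listed): E, G, K, C.
Count: 4.

4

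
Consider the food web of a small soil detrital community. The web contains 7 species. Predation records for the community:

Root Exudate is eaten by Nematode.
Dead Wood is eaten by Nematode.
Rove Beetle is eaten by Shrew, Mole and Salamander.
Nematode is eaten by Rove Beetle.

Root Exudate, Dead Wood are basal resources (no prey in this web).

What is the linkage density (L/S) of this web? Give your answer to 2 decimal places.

There are L = 6 links among S = 7 species.
L/S = 6/7 = 0.8571 ≈ 0.86.

L/S = 0.86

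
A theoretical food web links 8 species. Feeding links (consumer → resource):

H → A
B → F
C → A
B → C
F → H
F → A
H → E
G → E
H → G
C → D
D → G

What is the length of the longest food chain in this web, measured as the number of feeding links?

One longest chain: E → G → H → F → B.
It has 5 species and 4 links.

4 links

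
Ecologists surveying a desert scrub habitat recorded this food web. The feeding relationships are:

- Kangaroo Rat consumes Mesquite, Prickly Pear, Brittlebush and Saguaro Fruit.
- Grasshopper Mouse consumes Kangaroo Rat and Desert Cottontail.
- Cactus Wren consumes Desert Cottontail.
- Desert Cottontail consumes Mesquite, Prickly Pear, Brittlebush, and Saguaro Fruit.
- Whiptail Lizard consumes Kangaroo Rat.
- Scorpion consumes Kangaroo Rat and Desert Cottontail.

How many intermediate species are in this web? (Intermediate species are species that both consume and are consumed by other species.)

2

Intermediate species (has both prey and predators): Kangaroo Rat, Desert Cottontail.
Count: 2.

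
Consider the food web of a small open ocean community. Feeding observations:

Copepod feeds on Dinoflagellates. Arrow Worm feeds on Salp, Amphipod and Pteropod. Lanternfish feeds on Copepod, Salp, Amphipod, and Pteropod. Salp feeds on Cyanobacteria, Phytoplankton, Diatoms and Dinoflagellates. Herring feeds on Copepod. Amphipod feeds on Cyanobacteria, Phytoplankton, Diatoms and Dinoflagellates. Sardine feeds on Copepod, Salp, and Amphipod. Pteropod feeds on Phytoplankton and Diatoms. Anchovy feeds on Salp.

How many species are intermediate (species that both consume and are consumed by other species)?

Intermediate species (has both prey and predators): Copepod, Salp, Pteropod, Amphipod.
Count: 4.

4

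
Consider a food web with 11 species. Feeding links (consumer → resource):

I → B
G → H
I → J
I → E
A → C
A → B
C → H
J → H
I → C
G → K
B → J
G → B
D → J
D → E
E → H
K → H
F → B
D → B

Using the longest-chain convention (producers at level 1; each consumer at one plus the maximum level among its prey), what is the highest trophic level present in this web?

4

Producers (level 1): H.
H → J → B → F gives F level 4.
No species has a prey at level 4, so no species reaches level 5.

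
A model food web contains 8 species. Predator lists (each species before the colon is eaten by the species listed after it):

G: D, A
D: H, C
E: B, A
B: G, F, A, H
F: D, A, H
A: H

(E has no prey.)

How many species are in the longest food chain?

One longest chain: E → B → G → D → H.
It has 5 species and 4 links.

5 species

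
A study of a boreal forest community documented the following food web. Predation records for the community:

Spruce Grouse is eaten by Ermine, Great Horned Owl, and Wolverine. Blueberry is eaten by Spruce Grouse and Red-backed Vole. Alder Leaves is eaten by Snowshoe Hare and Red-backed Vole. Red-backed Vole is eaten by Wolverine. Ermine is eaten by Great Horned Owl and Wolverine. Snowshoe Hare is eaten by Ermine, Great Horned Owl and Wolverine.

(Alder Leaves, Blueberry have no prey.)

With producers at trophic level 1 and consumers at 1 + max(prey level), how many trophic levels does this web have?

Producers (level 1): Alder Leaves, Blueberry.
Alder Leaves → Snowshoe Hare → Ermine → Great Horned Owl gives Great Horned Owl level 4.
No species has a prey at level 4, so no species reaches level 5.

4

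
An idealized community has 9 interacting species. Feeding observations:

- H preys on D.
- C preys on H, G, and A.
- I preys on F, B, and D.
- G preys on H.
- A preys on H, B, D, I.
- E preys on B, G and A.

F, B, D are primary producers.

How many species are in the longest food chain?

4 species

One longest chain: D → H → A → E.
It has 4 species and 3 links.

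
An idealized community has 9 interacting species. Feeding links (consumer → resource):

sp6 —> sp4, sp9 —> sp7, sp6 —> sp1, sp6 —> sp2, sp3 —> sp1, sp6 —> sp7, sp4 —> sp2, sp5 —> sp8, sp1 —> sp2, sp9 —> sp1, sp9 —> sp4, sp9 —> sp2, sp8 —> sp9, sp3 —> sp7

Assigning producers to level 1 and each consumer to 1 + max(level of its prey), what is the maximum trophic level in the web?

5

Producers (level 1): sp7, sp2.
sp2 → sp1 → sp9 → sp8 → sp5 gives sp5 level 5.
No species has a prey at level 5, so no species reaches level 6.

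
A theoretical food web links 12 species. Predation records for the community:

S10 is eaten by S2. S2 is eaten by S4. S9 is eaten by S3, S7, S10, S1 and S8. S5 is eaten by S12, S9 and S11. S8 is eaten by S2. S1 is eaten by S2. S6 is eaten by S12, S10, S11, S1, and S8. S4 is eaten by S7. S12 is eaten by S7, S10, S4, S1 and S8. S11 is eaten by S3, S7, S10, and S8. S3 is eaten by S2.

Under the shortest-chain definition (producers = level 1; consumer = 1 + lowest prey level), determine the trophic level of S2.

S6 is a producer → level 1.
S1 eats S6 → level 2.
S2 eats S1 → level 3.
No prey of S2 is below level 2, so 3 is the minimum.

Trophic level 3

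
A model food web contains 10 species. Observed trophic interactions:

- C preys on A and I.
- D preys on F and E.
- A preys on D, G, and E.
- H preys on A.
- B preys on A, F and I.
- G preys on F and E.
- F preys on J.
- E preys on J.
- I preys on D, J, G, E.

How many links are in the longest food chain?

4 links

One longest chain: J → E → D → A → B.
It has 5 species and 4 links.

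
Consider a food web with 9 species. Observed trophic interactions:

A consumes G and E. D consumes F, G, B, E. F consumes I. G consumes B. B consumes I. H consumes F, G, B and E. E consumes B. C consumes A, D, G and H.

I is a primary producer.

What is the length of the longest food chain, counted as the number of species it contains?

One longest chain: I → B → G → D → C.
It has 5 species and 4 links.

5 species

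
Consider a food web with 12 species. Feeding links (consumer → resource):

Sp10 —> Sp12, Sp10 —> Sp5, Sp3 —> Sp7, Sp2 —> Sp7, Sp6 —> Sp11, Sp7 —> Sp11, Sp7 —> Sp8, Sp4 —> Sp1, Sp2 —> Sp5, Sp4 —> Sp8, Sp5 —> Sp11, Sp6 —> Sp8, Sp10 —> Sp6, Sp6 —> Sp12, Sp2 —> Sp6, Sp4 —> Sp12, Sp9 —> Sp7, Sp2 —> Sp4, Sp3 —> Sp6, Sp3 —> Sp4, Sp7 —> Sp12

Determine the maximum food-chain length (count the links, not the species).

2 links

One longest chain: Sp11 → Sp5 → Sp10.
It has 3 species and 2 links.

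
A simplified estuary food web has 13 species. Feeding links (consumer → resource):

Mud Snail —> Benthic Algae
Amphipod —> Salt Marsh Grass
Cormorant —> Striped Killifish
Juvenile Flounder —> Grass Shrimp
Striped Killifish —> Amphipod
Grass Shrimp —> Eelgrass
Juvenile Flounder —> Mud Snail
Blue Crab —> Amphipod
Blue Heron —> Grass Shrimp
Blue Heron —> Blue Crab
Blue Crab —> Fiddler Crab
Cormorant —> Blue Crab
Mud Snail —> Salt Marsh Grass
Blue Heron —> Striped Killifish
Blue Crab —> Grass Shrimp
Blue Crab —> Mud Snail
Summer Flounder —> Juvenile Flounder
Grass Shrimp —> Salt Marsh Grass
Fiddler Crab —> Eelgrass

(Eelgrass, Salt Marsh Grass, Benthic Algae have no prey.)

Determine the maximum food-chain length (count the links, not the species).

3 links

One longest chain: Salt Marsh Grass → Amphipod → Striped Killifish → Blue Heron.
It has 4 species and 3 links.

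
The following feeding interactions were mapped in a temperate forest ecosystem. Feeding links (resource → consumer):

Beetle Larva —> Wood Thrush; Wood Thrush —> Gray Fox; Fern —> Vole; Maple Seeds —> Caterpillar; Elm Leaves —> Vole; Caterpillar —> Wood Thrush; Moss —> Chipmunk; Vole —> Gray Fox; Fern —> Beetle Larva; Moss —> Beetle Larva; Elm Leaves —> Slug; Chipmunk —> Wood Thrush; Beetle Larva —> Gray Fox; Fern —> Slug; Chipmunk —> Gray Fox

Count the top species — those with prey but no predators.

Top species (has prey, but nothing eats it): Slug, Gray Fox.
Count: 2.

2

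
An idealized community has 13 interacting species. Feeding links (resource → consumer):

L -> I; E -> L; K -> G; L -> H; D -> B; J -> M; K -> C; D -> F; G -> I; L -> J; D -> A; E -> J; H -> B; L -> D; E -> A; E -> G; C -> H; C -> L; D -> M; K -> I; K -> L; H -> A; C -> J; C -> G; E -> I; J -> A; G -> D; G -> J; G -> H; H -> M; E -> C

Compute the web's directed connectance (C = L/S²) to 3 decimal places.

C = 0.183

The web has S = 13 species and L = 31 feeding links.
C = L / S² = 31 / 169 = 0.1834 ≈ 0.183.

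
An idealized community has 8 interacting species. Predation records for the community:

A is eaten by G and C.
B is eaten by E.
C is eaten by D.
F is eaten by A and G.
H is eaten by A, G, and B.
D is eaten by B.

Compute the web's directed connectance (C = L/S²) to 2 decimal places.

The web has S = 8 species and L = 10 feeding links.
C = L / S² = 10 / 64 = 0.1562 ≈ 0.16.

C = 0.16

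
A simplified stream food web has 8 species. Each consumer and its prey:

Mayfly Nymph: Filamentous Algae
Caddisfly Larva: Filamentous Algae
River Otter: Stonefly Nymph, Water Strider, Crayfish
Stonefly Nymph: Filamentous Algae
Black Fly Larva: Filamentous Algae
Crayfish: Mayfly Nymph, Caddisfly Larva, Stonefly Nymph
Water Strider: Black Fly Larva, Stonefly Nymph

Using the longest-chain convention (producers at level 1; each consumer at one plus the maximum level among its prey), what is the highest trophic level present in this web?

4

Producers (level 1): Filamentous Algae.
Filamentous Algae → Black Fly Larva → Water Strider → River Otter gives River Otter level 4.
No species has a prey at level 4, so no species reaches level 5.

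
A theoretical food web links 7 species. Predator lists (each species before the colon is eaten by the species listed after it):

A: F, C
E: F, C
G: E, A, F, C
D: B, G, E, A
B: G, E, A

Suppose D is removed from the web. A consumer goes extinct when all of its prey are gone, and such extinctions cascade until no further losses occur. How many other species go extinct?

6

Remove D.
Round 1: B (all prey gone) → extinct.
Round 2: G (all prey gone) → extinct.
Round 3: E (all prey gone), A (all prey gone) → extinct.
Round 4: F (all prey gone), C (all prey gone) → extinct.
No further losses. Total secondary extinctions: 6.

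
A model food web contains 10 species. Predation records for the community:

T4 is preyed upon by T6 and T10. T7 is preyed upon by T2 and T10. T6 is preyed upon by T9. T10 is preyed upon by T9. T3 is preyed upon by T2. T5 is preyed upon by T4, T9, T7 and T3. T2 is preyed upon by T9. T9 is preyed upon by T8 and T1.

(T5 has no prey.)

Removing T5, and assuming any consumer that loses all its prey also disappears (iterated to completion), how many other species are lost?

Remove T5.
Round 1: T4 (all prey gone), T3 (all prey gone), T7 (all prey gone) → extinct.
Round 2: T6 (all prey gone), T10 (all prey gone), T2 (all prey gone) → extinct.
Round 3: T9 (all prey gone) → extinct.
Round 4: T1 (all prey gone), T8 (all prey gone) → extinct.
No further losses. Total secondary extinctions: 9.

9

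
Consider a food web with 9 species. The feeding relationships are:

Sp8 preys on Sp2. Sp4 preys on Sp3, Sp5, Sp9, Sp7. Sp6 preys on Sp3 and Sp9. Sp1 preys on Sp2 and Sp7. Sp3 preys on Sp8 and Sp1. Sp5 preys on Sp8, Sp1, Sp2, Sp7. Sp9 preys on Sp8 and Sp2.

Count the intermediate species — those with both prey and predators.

5

Intermediate species (has both prey and predators): Sp8, Sp1, Sp5, Sp3, Sp9.
Count: 5.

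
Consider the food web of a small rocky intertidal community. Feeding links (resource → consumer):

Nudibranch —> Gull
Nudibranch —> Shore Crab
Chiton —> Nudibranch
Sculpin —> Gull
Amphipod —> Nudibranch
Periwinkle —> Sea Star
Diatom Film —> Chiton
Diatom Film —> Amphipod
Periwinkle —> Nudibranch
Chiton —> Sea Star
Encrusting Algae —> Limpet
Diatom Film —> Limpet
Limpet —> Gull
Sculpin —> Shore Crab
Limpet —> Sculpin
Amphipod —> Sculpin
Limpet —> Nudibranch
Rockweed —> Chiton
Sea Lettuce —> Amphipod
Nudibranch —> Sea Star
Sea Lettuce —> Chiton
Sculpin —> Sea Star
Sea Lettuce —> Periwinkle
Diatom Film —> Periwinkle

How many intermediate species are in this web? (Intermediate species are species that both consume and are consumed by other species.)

6

Intermediate species (has both prey and predators): Amphipod, Chiton, Periwinkle, Limpet, Nudibranch, Sculpin.
Count: 6.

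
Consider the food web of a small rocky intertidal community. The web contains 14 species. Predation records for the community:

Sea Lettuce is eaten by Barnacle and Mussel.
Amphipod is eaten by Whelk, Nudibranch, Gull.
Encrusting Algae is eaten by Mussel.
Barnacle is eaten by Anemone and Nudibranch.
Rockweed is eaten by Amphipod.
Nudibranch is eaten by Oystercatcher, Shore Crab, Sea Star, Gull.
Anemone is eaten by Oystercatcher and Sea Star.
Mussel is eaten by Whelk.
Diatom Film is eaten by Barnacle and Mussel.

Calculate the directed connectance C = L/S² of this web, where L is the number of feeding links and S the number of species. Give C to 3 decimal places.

The web has S = 14 species and L = 18 feeding links.
C = L / S² = 18 / 196 = 0.0918 ≈ 0.092.

C = 0.092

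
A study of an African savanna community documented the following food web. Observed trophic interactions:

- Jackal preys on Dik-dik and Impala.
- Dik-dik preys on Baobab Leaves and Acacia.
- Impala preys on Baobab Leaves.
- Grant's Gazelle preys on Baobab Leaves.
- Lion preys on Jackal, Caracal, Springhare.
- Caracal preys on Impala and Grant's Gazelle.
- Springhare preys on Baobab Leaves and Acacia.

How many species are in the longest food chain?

One longest chain: Acacia → Dik-dik → Jackal → Lion.
It has 4 species and 3 links.

4 species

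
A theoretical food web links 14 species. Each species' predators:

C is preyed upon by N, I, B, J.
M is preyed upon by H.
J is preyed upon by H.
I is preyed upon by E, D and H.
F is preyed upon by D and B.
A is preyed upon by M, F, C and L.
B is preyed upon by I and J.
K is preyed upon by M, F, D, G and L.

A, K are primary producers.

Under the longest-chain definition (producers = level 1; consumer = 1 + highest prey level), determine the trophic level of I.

A is a producer → level 1.
C eats A → level 2.
B eats C (level 2); other prey at levels: F 2 → level 3.
I eats B (level 3); other prey at levels: C 2 → level 4.

Trophic level 4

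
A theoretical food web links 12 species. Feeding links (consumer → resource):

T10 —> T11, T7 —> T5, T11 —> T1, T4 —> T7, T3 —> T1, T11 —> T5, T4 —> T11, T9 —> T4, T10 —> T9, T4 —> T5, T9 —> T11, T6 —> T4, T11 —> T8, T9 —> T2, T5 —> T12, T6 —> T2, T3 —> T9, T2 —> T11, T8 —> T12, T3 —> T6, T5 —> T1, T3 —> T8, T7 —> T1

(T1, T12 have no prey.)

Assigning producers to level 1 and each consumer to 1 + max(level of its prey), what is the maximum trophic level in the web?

6

Producers (level 1): T1, T12.
T12 → T8 → T11 → T2 → T9 → T10 gives T10 level 6.
No species has a prey at level 6, so no species reaches level 7.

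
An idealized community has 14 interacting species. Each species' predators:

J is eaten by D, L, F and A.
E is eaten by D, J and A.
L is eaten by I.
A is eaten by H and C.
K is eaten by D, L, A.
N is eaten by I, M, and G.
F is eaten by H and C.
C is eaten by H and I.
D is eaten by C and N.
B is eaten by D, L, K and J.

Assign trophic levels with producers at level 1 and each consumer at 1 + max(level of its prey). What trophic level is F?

Trophic level 3

E is a producer → level 1.
J eats E (level 1); other prey at levels: B 1 → level 2.
F eats J → level 3.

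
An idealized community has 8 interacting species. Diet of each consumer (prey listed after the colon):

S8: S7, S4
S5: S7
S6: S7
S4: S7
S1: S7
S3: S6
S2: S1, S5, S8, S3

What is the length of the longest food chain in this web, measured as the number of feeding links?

3 links

One longest chain: S7 → S4 → S8 → S2.
It has 4 species and 3 links.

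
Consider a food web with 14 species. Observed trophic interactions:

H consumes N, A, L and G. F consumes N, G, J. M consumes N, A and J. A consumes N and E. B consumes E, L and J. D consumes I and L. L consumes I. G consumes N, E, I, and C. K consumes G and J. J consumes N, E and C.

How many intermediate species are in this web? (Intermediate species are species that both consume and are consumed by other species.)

Intermediate species (has both prey and predators): G, J, A, L.
Count: 4.

4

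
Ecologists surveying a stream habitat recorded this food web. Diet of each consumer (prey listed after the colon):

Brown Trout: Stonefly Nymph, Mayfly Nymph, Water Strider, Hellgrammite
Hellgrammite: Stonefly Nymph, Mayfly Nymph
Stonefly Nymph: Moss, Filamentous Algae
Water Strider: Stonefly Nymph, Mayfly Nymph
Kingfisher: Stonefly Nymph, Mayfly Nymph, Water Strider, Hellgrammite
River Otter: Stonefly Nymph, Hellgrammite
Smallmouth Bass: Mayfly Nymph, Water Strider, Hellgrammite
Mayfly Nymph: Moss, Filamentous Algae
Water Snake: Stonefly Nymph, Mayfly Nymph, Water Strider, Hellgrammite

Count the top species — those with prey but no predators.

5

Top species (has prey, but nothing eats it): Water Snake, Brown Trout, Smallmouth Bass, Kingfisher, River Otter.
Count: 5.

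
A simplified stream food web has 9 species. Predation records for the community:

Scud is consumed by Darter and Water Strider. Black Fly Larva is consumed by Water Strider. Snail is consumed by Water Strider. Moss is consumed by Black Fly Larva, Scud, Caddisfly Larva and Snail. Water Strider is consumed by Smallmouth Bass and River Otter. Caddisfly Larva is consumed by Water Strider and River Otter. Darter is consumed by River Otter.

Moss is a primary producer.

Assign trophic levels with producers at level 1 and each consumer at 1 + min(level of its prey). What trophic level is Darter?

Trophic level 3

Moss is a producer → level 1.
Scud eats Moss → level 2.
Darter eats Scud → level 3.
No prey of Darter is below level 2, so 3 is the minimum.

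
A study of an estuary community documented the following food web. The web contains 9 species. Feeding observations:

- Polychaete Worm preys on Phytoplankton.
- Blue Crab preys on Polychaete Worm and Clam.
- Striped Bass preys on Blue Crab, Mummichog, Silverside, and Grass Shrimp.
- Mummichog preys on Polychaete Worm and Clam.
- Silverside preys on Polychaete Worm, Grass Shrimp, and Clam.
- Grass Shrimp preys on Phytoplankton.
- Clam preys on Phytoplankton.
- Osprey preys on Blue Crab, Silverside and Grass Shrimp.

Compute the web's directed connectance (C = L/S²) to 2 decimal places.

The web has S = 9 species and L = 17 feeding links.
C = L / S² = 17 / 81 = 0.2099 ≈ 0.21.

C = 0.21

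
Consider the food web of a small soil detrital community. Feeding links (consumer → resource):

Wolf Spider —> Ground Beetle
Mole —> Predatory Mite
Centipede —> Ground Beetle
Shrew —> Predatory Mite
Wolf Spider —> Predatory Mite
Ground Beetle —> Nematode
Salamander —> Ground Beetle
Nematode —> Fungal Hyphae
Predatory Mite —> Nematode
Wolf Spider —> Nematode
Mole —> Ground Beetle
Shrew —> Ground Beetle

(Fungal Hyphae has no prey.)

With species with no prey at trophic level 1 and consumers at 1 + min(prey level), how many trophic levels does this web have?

4

Basal resources (level 1): Fungal Hyphae.
Following each consumer down to its lowest-level prey: Fungal Hyphae → Nematode → Ground Beetle → Centipede (levels 1 through 4).
All prey of Centipede (Ground Beetle 3) are at level 3 or above, so Centipede is at level 1 + 3 = 4.
Every consumer has at least one prey at level 3 or below, so none exceeds level 4.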